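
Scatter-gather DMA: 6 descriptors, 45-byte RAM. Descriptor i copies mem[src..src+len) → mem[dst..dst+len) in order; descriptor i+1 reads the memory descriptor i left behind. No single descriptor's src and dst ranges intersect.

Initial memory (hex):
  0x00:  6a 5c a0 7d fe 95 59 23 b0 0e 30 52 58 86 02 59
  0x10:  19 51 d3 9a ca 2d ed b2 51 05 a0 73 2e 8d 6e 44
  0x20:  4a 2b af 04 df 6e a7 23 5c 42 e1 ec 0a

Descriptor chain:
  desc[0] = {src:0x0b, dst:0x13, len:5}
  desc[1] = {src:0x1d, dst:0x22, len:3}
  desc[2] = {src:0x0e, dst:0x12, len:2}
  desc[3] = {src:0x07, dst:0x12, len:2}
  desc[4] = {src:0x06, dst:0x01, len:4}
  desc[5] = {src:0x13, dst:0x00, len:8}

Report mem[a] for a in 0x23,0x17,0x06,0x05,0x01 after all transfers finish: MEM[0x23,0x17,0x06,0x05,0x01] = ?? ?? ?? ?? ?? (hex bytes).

MEM[0x23,0x17,0x06,0x05,0x01] = 6e 59 05 51 58

[0] 0x0b->0x13 len=5 : 52 58 86 02 59
[1] 0x1d->0x22 len=3 : 8d 6e 44
[2] 0x0e->0x12 len=2 : 02 59
[3] 0x07->0x12 len=2 : 23 b0
[4] 0x06->0x01 len=4 : 59 23 b0 0e
[5] 0x13->0x00 len=8 : b0 58 86 02 59 51 05 a0
query mem[0x23]=0x6e, mem[0x17]=0x59, mem[0x06]=0x05, mem[0x05]=0x51, mem[0x01]=0x58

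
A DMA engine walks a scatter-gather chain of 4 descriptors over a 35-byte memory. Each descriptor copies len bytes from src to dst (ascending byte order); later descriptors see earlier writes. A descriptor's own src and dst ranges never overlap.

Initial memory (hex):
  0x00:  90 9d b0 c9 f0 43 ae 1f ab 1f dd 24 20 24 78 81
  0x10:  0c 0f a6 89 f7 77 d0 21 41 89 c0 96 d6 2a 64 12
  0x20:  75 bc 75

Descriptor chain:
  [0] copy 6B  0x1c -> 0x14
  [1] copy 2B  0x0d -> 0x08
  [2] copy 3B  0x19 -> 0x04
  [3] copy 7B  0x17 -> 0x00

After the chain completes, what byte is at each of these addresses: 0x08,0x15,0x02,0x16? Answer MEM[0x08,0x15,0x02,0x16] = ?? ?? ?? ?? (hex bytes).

[0] 0x1c->0x14 len=6 : d6 2a 64 12 75 bc
[1] 0x0d->0x08 len=2 : 24 78
[2] 0x19->0x04 len=3 : bc c0 96
[3] 0x17->0x00 len=7 : 12 75 bc c0 96 d6 2a
query mem[0x08]=0x24, mem[0x15]=0x2a, mem[0x02]=0xbc, mem[0x16]=0x64

MEM[0x08,0x15,0x02,0x16] = 24 2a bc 64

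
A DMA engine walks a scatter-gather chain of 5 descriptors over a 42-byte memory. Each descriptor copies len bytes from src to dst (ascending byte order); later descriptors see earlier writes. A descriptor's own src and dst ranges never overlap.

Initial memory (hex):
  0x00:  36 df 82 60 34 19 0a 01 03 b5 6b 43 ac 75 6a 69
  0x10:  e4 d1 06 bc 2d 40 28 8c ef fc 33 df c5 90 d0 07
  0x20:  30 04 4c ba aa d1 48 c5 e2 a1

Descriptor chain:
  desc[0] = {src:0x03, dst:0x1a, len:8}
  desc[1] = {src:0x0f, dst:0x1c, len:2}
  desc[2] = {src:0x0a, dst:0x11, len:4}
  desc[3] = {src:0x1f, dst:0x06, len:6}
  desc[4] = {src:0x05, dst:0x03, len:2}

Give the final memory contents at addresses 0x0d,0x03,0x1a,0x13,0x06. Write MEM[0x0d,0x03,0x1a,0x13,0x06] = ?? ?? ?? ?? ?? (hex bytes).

MEM[0x0d,0x03,0x1a,0x13,0x06] = 75 19 60 ac 03

D0: mem[0x1a..0x21] <- [60 34 19 0a 01 03 b5 6b]
D1: mem[0x1c..0x1d] <- [69 e4]
D2: mem[0x11..0x14] <- [6b 43 ac 75]
D3: mem[0x06..0x0b] <- [03 b5 6b 4c ba aa]
D4: mem[0x03..0x04] <- [19 03]
query mem[0x0d]=0x75, mem[0x03]=0x19, mem[0x1a]=0x60, mem[0x13]=0xac, mem[0x06]=0x03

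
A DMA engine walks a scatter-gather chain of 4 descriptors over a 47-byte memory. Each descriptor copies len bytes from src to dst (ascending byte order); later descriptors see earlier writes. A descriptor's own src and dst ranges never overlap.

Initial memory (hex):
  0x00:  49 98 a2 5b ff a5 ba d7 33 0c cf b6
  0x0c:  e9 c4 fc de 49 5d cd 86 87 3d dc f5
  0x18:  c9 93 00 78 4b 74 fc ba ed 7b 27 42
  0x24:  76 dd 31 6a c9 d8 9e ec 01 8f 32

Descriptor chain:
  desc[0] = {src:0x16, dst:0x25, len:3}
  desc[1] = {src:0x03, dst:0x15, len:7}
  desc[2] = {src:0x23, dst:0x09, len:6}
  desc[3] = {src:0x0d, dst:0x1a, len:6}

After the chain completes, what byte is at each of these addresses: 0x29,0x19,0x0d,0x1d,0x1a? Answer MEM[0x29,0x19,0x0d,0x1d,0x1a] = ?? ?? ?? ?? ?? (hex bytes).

#0 dst[0x25+3] := {0xdc,0xf5,0xc9}
#1 dst[0x15+7] := {0x5b,0xff,0xa5,0xba,0xd7,0x33,0x0c}
#2 dst[0x09+6] := {0x42,0x76,0xdc,0xf5,0xc9,0xc9}
#3 dst[0x1a+6] := {0xc9,0xc9,0xde,0x49,0x5d,0xcd}
query mem[0x29]=0xd8, mem[0x19]=0xd7, mem[0x0d]=0xc9, mem[0x1d]=0x49, mem[0x1a]=0xc9

MEM[0x29,0x19,0x0d,0x1d,0x1a] = d8 d7 c9 49 c9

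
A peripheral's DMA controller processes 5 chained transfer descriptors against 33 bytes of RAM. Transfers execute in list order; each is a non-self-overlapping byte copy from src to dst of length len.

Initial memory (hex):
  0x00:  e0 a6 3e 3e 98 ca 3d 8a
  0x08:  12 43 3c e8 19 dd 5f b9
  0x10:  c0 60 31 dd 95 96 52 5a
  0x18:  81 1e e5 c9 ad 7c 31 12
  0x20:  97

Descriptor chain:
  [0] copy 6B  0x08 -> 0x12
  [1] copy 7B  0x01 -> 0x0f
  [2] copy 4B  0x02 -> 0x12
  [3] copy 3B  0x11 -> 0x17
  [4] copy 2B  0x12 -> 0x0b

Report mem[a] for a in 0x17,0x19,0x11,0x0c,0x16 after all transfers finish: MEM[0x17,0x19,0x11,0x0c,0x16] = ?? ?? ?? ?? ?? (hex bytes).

MEM[0x17,0x19,0x11,0x0c,0x16] = 3e 3e 3e 3e 19

D0: mem[0x12..0x17] <- [12 43 3c e8 19 dd]
D1: mem[0x0f..0x15] <- [a6 3e 3e 98 ca 3d 8a]
D2: mem[0x12..0x15] <- [3e 3e 98 ca]
D3: mem[0x17..0x19] <- [3e 3e 3e]
D4: mem[0x0b..0x0c] <- [3e 3e]
query mem[0x17]=0x3e, mem[0x19]=0x3e, mem[0x11]=0x3e, mem[0x0c]=0x3e, mem[0x16]=0x19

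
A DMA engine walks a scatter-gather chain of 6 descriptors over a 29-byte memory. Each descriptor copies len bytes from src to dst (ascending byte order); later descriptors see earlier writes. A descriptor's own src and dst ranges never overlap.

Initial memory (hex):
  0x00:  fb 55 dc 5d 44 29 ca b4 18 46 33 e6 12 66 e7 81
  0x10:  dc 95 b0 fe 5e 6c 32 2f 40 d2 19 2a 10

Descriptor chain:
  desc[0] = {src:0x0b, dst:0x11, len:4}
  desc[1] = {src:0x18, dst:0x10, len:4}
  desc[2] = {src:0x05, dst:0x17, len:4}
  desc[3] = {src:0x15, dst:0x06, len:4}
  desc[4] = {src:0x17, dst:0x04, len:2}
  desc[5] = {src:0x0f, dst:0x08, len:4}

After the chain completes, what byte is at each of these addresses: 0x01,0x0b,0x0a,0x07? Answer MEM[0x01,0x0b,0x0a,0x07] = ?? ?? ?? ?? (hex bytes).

  after D0: wrote 4B at 0x11 = e61266e7
  after D1: wrote 4B at 0x10 = 40d2192a
  after D2: wrote 4B at 0x17 = 29cab418
  after D3: wrote 4B at 0x06 = 6c3229ca
  after D4: wrote 2B at 0x04 = 29ca
  after D5: wrote 4B at 0x08 = 8140d219
query mem[0x01]=0x55, mem[0x0b]=0x19, mem[0x0a]=0xd2, mem[0x07]=0x32

MEM[0x01,0x0b,0x0a,0x07] = 55 19 d2 32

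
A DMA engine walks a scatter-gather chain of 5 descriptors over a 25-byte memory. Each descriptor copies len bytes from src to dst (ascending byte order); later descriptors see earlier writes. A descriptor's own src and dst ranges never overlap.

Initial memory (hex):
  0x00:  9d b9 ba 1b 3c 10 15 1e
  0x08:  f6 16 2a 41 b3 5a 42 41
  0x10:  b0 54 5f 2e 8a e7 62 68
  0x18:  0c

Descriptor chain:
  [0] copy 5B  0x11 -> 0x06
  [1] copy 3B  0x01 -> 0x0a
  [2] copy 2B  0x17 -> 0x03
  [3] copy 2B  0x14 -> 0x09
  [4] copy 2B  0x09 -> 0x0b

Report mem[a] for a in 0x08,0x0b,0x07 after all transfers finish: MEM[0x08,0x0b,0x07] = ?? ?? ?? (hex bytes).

MEM[0x08,0x0b,0x07] = 2e 8a 5f

#0 dst[0x06+5] := {0x54,0x5f,0x2e,0x8a,0xe7}
#1 dst[0x0a+3] := {0xb9,0xba,0x1b}
#2 dst[0x03+2] := {0x68,0x0c}
#3 dst[0x09+2] := {0x8a,0xe7}
#4 dst[0x0b+2] := {0x8a,0xe7}
query mem[0x08]=0x2e, mem[0x0b]=0x8a, mem[0x07]=0x5f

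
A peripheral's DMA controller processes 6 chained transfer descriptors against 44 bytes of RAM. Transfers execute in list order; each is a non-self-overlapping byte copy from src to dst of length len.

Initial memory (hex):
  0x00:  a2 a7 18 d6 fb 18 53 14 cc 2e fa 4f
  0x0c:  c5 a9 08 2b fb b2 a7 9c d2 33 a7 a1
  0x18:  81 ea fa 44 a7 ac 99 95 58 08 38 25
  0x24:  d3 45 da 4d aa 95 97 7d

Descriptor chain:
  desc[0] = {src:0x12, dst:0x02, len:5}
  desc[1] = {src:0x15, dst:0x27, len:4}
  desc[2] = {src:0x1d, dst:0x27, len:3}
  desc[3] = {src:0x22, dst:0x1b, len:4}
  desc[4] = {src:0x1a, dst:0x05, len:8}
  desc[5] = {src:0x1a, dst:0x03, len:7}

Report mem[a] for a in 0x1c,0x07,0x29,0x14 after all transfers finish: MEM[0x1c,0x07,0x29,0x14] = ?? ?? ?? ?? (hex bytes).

#0 dst[0x02+5] := {0xa7,0x9c,0xd2,0x33,0xa7}
#1 dst[0x27+4] := {0x33,0xa7,0xa1,0x81}
#2 dst[0x27+3] := {0xac,0x99,0x95}
#3 dst[0x1b+4] := {0x38,0x25,0xd3,0x45}
#4 dst[0x05+8] := {0xfa,0x38,0x25,0xd3,0x45,0x95,0x58,0x08}
#5 dst[0x03+7] := {0xfa,0x38,0x25,0xd3,0x45,0x95,0x58}
query mem[0x1c]=0x25, mem[0x07]=0x45, mem[0x29]=0x95, mem[0x14]=0xd2

MEM[0x1c,0x07,0x29,0x14] = 25 45 95 d2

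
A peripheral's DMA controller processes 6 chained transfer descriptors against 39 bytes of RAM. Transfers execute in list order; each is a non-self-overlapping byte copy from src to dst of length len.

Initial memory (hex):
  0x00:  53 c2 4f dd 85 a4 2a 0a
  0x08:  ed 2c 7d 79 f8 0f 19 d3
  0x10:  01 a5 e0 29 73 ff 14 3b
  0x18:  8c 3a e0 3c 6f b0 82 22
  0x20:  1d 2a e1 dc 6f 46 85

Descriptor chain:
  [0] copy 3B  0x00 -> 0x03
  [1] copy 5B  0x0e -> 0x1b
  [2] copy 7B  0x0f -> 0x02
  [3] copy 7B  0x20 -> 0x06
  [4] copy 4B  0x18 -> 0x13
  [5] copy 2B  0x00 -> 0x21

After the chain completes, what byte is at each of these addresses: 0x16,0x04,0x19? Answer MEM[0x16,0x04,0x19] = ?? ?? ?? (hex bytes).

[0] 0x00->0x03 len=3 : 53 c2 4f
[1] 0x0e->0x1b len=5 : 19 d3 01 a5 e0
[2] 0x0f->0x02 len=7 : d3 01 a5 e0 29 73 ff
[3] 0x20->0x06 len=7 : 1d 2a e1 dc 6f 46 85
[4] 0x18->0x13 len=4 : 8c 3a e0 19
[5] 0x00->0x21 len=2 : 53 c2
query mem[0x16]=0x19, mem[0x04]=0xa5, mem[0x19]=0x3a

MEM[0x16,0x04,0x19] = 19 a5 3a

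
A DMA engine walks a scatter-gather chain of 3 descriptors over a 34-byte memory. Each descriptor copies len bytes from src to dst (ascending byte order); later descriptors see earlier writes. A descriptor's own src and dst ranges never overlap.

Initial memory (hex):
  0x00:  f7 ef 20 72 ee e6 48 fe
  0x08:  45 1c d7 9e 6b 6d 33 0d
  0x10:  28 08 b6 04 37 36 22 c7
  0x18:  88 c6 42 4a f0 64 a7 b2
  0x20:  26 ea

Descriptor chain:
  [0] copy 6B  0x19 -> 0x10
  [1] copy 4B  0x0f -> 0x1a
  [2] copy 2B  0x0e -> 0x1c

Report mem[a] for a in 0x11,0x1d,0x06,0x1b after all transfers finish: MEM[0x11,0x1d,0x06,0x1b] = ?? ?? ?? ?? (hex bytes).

  after D0: wrote 6B at 0x10 = c6424af064a7
  after D1: wrote 4B at 0x1a = 0dc6424a
  after D2: wrote 2B at 0x1c = 330d
query mem[0x11]=0x42, mem[0x1d]=0x0d, mem[0x06]=0x48, mem[0x1b]=0xc6

MEM[0x11,0x1d,0x06,0x1b] = 42 0d 48 c6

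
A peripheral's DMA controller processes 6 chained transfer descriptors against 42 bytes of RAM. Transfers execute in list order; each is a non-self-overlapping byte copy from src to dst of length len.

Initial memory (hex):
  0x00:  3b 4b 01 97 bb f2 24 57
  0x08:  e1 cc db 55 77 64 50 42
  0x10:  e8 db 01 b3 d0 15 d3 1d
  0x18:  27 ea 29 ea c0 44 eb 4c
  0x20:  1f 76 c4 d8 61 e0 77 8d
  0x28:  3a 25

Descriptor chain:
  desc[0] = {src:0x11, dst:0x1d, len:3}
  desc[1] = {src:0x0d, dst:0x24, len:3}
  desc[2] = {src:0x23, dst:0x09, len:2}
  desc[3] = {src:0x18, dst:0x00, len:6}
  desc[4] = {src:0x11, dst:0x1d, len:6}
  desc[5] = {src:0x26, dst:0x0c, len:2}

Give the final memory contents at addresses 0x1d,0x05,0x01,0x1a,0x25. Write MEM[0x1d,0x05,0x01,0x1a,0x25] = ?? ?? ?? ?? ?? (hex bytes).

MEM[0x1d,0x05,0x01,0x1a,0x25] = db db ea 29 50

  after D0: wrote 3B at 0x1d = db01b3
  after D1: wrote 3B at 0x24 = 645042
  after D2: wrote 2B at 0x09 = d864
  after D3: wrote 6B at 0x00 = 27ea29eac0db
  after D4: wrote 6B at 0x1d = db01b3d015d3
  after D5: wrote 2B at 0x0c = 428d
query mem[0x1d]=0xdb, mem[0x05]=0xdb, mem[0x01]=0xea, mem[0x1a]=0x29, mem[0x25]=0x50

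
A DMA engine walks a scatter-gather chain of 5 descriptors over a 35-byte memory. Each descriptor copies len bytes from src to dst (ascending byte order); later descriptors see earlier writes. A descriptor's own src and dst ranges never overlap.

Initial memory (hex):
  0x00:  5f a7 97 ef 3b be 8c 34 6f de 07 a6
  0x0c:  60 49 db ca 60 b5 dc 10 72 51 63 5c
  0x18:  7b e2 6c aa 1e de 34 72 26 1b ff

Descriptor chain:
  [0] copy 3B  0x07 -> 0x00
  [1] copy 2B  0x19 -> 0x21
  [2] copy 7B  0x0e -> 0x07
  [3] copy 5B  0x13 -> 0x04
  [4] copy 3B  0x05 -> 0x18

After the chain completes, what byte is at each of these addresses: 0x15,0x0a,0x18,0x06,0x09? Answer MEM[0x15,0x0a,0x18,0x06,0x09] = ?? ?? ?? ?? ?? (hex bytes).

D0: mem[0x00..0x02] <- [34 6f de]
D1: mem[0x21..0x22] <- [e2 6c]
D2: mem[0x07..0x0d] <- [db ca 60 b5 dc 10 72]
D3: mem[0x04..0x08] <- [10 72 51 63 5c]
D4: mem[0x18..0x1a] <- [72 51 63]
query mem[0x15]=0x51, mem[0x0a]=0xb5, mem[0x18]=0x72, mem[0x06]=0x51, mem[0x09]=0x60

MEM[0x15,0x0a,0x18,0x06,0x09] = 51 b5 72 51 60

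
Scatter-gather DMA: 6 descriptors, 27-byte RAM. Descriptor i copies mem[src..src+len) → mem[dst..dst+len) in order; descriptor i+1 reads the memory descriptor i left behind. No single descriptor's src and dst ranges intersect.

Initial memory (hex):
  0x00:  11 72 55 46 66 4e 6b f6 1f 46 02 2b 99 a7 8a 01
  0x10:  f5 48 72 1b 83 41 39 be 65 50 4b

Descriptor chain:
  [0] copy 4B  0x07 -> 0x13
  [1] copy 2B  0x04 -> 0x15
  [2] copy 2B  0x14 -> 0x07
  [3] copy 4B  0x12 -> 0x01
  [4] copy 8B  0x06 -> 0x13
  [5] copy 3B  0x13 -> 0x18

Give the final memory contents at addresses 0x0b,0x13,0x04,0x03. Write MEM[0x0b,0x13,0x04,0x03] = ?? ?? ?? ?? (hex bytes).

MEM[0x0b,0x13,0x04,0x03] = 2b 6b 66 1f

[0] 0x07->0x13 len=4 : f6 1f 46 02
[1] 0x04->0x15 len=2 : 66 4e
[2] 0x14->0x07 len=2 : 1f 66
[3] 0x12->0x01 len=4 : 72 f6 1f 66
[4] 0x06->0x13 len=8 : 6b 1f 66 46 02 2b 99 a7
[5] 0x13->0x18 len=3 : 6b 1f 66
query mem[0x0b]=0x2b, mem[0x13]=0x6b, mem[0x04]=0x66, mem[0x03]=0x1f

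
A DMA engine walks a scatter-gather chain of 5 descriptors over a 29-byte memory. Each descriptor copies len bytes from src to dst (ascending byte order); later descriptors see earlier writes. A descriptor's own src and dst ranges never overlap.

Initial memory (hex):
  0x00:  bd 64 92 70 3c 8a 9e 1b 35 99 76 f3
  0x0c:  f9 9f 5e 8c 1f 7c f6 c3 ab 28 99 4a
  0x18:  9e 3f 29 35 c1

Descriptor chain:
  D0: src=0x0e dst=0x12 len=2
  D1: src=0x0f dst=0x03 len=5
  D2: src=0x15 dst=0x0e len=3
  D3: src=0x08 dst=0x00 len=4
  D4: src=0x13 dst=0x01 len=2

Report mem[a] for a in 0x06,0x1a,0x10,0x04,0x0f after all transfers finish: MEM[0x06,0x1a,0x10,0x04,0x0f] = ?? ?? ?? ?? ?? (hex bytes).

#0 dst[0x12+2] := {0x5e,0x8c}
#1 dst[0x03+5] := {0x8c,0x1f,0x7c,0x5e,0x8c}
#2 dst[0x0e+3] := {0x28,0x99,0x4a}
#3 dst[0x00+4] := {0x35,0x99,0x76,0xf3}
#4 dst[0x01+2] := {0x8c,0xab}
query mem[0x06]=0x5e, mem[0x1a]=0x29, mem[0x10]=0x4a, mem[0x04]=0x1f, mem[0x0f]=0x99

MEM[0x06,0x1a,0x10,0x04,0x0f] = 5e 29 4a 1f 99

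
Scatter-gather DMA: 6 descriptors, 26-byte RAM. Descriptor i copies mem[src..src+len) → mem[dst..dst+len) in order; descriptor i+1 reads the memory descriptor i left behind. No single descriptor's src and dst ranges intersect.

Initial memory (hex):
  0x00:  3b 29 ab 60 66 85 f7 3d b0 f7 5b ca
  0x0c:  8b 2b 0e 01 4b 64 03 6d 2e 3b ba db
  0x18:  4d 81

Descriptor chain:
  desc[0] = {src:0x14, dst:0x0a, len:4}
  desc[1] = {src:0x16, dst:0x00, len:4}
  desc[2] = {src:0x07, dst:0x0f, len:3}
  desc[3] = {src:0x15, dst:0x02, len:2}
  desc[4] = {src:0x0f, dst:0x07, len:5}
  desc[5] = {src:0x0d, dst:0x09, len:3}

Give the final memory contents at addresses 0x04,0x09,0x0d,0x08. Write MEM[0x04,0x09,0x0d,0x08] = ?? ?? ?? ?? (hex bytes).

  after D0: wrote 4B at 0x0a = 2e3bbadb
  after D1: wrote 4B at 0x00 = badb4d81
  after D2: wrote 3B at 0x0f = 3db0f7
  after D3: wrote 2B at 0x02 = 3bba
  after D4: wrote 5B at 0x07 = 3db0f7036d
  after D5: wrote 3B at 0x09 = db0e3d
query mem[0x04]=0x66, mem[0x09]=0xdb, mem[0x0d]=0xdb, mem[0x08]=0xb0

MEM[0x04,0x09,0x0d,0x08] = 66 db db b0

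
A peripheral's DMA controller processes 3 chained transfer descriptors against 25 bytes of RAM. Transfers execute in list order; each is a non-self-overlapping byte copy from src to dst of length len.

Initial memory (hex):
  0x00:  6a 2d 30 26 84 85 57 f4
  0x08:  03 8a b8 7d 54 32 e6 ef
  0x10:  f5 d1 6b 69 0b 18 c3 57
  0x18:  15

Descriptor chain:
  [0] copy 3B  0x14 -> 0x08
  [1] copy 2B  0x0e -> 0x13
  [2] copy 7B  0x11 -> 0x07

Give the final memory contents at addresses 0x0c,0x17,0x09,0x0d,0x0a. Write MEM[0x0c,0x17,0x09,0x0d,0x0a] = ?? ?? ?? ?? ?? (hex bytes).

[0] 0x14->0x08 len=3 : 0b 18 c3
[1] 0x0e->0x13 len=2 : e6 ef
[2] 0x11->0x07 len=7 : d1 6b e6 ef 18 c3 57
query mem[0x0c]=0xc3, mem[0x17]=0x57, mem[0x09]=0xe6, mem[0x0d]=0x57, mem[0x0a]=0xef

MEM[0x0c,0x17,0x09,0x0d,0x0a] = c3 57 e6 57 ef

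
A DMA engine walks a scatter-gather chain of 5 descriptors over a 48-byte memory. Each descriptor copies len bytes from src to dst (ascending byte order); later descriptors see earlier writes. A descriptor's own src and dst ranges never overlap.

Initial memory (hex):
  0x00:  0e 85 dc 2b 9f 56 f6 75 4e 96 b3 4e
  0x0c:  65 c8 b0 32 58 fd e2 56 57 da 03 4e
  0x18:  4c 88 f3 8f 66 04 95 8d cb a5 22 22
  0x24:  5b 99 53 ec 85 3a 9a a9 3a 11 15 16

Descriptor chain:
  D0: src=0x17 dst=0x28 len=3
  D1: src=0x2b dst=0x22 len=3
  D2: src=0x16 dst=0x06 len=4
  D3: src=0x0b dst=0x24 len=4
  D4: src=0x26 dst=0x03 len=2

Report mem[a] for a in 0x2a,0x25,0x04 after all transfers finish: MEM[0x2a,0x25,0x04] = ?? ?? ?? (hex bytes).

[0] 0x17->0x28 len=3 : 4e 4c 88
[1] 0x2b->0x22 len=3 : a9 3a 11
[2] 0x16->0x06 len=4 : 03 4e 4c 88
[3] 0x0b->0x24 len=4 : 4e 65 c8 b0
[4] 0x26->0x03 len=2 : c8 b0
query mem[0x2a]=0x88, mem[0x25]=0x65, mem[0x04]=0xb0

MEM[0x2a,0x25,0x04] = 88 65 b0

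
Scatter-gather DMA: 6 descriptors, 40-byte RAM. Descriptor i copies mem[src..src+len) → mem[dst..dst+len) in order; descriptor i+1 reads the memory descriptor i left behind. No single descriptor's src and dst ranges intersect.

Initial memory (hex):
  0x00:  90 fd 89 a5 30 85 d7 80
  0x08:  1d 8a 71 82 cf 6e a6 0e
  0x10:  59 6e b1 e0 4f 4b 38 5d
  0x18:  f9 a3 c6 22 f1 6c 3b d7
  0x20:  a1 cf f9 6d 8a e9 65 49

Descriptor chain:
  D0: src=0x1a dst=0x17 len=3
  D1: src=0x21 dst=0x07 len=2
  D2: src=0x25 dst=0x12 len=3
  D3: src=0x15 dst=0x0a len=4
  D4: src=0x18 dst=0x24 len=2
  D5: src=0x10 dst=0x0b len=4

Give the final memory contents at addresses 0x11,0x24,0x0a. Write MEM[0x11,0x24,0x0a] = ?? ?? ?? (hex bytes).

  after D0: wrote 3B at 0x17 = c622f1
  after D1: wrote 2B at 0x07 = cff9
  after D2: wrote 3B at 0x12 = e96549
  after D3: wrote 4B at 0x0a = 4b38c622
  after D4: wrote 2B at 0x24 = 22f1
  after D5: wrote 4B at 0x0b = 596ee965
query mem[0x11]=0x6e, mem[0x24]=0x22, mem[0x0a]=0x4b

MEM[0x11,0x24,0x0a] = 6e 22 4b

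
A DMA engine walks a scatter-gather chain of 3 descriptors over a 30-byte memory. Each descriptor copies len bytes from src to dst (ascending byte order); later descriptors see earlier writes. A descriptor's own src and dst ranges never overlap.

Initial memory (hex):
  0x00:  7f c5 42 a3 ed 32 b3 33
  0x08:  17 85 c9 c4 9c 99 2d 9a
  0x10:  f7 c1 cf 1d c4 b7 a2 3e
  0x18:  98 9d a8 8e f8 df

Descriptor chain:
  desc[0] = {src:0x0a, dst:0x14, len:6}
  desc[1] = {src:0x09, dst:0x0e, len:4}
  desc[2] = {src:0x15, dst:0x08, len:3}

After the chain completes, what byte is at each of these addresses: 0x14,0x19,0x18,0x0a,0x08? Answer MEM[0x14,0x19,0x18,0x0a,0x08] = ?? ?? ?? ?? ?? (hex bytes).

D0: mem[0x14..0x19] <- [c9 c4 9c 99 2d 9a]
D1: mem[0x0e..0x11] <- [85 c9 c4 9c]
D2: mem[0x08..0x0a] <- [c4 9c 99]
query mem[0x14]=0xc9, mem[0x19]=0x9a, mem[0x18]=0x2d, mem[0x0a]=0x99, mem[0x08]=0xc4

MEM[0x14,0x19,0x18,0x0a,0x08] = c9 9a 2d 99 c4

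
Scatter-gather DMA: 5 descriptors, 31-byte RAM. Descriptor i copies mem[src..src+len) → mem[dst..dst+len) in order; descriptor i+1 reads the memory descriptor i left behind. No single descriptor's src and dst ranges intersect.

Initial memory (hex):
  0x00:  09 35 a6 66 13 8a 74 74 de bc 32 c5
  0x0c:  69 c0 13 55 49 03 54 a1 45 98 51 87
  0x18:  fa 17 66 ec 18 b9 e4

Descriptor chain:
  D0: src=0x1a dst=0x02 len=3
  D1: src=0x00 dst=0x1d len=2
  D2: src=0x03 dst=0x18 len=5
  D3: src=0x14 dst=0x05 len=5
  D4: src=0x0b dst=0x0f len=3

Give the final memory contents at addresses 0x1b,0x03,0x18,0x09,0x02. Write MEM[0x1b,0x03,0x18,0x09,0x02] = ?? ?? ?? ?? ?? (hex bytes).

MEM[0x1b,0x03,0x18,0x09,0x02] = 74 ec ec ec 66

#0 dst[0x02+3] := {0x66,0xec,0x18}
#1 dst[0x1d+2] := {0x09,0x35}
#2 dst[0x18+5] := {0xec,0x18,0x8a,0x74,0x74}
#3 dst[0x05+5] := {0x45,0x98,0x51,0x87,0xec}
#4 dst[0x0f+3] := {0xc5,0x69,0xc0}
query mem[0x1b]=0x74, mem[0x03]=0xec, mem[0x18]=0xec, mem[0x09]=0xec, mem[0x02]=0x66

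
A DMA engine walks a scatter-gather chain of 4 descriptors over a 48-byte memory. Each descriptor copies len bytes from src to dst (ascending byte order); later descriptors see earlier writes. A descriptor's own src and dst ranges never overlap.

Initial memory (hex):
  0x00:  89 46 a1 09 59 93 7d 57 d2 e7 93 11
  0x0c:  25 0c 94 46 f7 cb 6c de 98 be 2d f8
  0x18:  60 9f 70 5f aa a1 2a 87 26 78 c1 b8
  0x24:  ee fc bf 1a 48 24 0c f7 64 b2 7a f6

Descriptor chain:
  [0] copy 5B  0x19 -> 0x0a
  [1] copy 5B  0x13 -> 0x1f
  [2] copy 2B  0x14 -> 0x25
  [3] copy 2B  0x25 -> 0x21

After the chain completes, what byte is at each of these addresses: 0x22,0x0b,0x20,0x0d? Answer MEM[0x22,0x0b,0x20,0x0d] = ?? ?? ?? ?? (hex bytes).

MEM[0x22,0x0b,0x20,0x0d] = be 70 98 aa

  after D0: wrote 5B at 0x0a = 9f705faaa1
  after D1: wrote 5B at 0x1f = de98be2df8
  after D2: wrote 2B at 0x25 = 98be
  after D3: wrote 2B at 0x21 = 98be
query mem[0x22]=0xbe, mem[0x0b]=0x70, mem[0x20]=0x98, mem[0x0d]=0xaa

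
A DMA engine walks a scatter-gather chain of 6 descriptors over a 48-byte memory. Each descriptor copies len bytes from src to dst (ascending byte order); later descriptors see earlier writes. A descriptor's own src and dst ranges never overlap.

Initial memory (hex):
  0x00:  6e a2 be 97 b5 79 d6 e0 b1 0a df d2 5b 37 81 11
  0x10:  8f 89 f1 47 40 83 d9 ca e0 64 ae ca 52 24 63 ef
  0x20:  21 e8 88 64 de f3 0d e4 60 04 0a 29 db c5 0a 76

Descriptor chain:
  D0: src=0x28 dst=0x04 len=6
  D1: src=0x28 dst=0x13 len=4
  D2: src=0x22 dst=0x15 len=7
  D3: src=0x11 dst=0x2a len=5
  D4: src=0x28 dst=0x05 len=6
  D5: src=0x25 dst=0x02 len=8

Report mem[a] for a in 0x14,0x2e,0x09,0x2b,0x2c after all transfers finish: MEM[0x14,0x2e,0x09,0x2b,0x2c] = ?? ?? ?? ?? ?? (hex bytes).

  after D0: wrote 6B at 0x04 = 60040a29dbc5
  after D1: wrote 4B at 0x13 = 60040a29
  after D2: wrote 7B at 0x15 = 8864def30de460
  after D3: wrote 5B at 0x2a = 89f1600488
  after D4: wrote 6B at 0x05 = 600489f16004
  after D5: wrote 8B at 0x02 = f30de4600489f160
query mem[0x14]=0x04, mem[0x2e]=0x88, mem[0x09]=0x60, mem[0x2b]=0xf1, mem[0x2c]=0x60

MEM[0x14,0x2e,0x09,0x2b,0x2c] = 04 88 60 f1 60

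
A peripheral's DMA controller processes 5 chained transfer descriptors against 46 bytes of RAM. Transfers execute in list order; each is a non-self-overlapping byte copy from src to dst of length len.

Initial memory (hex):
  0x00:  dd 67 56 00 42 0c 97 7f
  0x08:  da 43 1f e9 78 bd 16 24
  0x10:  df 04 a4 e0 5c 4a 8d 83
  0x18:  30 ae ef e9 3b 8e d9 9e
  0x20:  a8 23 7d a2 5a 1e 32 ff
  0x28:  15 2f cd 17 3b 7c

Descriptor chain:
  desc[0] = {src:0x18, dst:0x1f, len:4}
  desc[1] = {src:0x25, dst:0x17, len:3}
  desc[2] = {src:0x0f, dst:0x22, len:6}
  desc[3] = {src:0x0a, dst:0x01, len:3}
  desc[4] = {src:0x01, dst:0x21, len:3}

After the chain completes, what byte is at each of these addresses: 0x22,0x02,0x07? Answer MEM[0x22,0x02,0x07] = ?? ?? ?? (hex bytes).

MEM[0x22,0x02,0x07] = e9 e9 7f

#0 dst[0x1f+4] := {0x30,0xae,0xef,0xe9}
#1 dst[0x17+3] := {0x1e,0x32,0xff}
#2 dst[0x22+6] := {0x24,0xdf,0x04,0xa4,0xe0,0x5c}
#3 dst[0x01+3] := {0x1f,0xe9,0x78}
#4 dst[0x21+3] := {0x1f,0xe9,0x78}
query mem[0x22]=0xe9, mem[0x02]=0xe9, mem[0x07]=0x7f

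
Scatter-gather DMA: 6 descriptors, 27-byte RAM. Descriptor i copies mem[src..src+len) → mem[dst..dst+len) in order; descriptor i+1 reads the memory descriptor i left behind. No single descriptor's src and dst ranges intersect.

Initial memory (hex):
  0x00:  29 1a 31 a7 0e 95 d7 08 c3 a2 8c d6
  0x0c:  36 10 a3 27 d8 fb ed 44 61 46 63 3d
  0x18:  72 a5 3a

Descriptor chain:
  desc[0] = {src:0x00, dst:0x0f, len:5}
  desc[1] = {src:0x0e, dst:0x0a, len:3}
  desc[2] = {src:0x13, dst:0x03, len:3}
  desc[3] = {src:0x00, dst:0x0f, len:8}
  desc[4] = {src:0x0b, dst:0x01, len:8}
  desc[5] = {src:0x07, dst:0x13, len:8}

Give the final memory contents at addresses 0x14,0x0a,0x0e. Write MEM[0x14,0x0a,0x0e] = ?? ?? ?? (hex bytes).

MEM[0x14,0x0a,0x0e] = 0e a3 a3

  after D0: wrote 5B at 0x0f = 291a31a70e
  after D1: wrote 3B at 0x0a = a3291a
  after D2: wrote 3B at 0x03 = 0e6146
  after D3: wrote 8B at 0x0f = 291a310e6146d708
  after D4: wrote 8B at 0x01 = 291a10a3291a310e
  after D5: wrote 8B at 0x13 = 310ea2a3291a10a3
query mem[0x14]=0x0e, mem[0x0a]=0xa3, mem[0x0e]=0xa3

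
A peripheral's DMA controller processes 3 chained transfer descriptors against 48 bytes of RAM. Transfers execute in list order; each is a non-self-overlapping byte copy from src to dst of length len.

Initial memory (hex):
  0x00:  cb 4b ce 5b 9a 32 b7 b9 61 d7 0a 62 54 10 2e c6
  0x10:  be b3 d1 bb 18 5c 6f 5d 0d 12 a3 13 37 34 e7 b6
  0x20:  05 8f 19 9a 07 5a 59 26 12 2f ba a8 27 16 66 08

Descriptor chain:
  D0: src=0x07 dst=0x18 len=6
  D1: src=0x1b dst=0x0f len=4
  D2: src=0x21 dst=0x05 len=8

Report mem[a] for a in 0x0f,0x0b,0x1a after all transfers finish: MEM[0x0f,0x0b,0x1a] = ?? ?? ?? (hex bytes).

  after D0: wrote 6B at 0x18 = b961d70a6254
  after D1: wrote 4B at 0x0f = 0a6254e7
  after D2: wrote 8B at 0x05 = 8f199a075a592612
query mem[0x0f]=0x0a, mem[0x0b]=0x26, mem[0x1a]=0xd7

MEM[0x0f,0x0b,0x1a] = 0a 26 d7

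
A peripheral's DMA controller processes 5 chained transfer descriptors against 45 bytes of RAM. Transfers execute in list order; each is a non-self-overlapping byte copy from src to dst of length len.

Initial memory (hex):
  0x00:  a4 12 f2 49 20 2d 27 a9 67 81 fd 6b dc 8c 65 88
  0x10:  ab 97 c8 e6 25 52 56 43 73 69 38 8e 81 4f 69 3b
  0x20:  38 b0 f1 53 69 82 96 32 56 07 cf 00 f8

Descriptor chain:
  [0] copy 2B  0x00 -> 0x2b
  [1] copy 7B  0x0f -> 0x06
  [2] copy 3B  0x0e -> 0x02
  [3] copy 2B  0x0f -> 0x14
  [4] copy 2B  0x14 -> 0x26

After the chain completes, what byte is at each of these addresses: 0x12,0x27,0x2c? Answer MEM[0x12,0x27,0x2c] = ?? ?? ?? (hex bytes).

D0: mem[0x2b..0x2c] <- [a4 12]
D1: mem[0x06..0x0c] <- [88 ab 97 c8 e6 25 52]
D2: mem[0x02..0x04] <- [65 88 ab]
D3: mem[0x14..0x15] <- [88 ab]
D4: mem[0x26..0x27] <- [88 ab]
query mem[0x12]=0xc8, mem[0x27]=0xab, mem[0x2c]=0x12

MEM[0x12,0x27,0x2c] = c8 ab 12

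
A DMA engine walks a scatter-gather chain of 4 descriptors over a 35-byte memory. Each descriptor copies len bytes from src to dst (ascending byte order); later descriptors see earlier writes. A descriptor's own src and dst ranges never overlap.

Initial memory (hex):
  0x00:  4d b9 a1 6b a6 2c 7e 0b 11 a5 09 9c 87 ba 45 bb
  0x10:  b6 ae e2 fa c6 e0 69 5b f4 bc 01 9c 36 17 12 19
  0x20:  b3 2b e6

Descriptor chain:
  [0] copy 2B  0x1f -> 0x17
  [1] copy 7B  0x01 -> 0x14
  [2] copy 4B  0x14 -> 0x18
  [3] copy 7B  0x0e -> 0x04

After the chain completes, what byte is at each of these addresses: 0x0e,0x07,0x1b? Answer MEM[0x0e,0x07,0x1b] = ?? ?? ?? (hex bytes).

MEM[0x0e,0x07,0x1b] = 45 ae a6

D0: mem[0x17..0x18] <- [19 b3]
D1: mem[0x14..0x1a] <- [b9 a1 6b a6 2c 7e 0b]
D2: mem[0x18..0x1b] <- [b9 a1 6b a6]
D3: mem[0x04..0x0a] <- [45 bb b6 ae e2 fa b9]
query mem[0x0e]=0x45, mem[0x07]=0xae, mem[0x1b]=0xa6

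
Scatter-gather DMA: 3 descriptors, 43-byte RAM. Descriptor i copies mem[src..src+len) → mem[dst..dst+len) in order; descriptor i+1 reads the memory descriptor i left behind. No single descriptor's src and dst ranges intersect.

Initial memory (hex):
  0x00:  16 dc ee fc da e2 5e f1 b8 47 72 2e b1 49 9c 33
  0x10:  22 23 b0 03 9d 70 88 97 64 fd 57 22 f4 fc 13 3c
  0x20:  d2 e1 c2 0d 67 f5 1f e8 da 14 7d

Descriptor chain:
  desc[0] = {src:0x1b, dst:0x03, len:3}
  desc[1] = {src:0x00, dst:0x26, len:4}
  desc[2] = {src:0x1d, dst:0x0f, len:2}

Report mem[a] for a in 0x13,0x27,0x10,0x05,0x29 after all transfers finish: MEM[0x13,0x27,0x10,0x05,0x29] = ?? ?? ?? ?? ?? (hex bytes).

MEM[0x13,0x27,0x10,0x05,0x29] = 03 dc 13 fc 22

D0: mem[0x03..0x05] <- [22 f4 fc]
D1: mem[0x26..0x29] <- [16 dc ee 22]
D2: mem[0x0f..0x10] <- [fc 13]
query mem[0x13]=0x03, mem[0x27]=0xdc, mem[0x10]=0x13, mem[0x05]=0xfc, mem[0x29]=0x22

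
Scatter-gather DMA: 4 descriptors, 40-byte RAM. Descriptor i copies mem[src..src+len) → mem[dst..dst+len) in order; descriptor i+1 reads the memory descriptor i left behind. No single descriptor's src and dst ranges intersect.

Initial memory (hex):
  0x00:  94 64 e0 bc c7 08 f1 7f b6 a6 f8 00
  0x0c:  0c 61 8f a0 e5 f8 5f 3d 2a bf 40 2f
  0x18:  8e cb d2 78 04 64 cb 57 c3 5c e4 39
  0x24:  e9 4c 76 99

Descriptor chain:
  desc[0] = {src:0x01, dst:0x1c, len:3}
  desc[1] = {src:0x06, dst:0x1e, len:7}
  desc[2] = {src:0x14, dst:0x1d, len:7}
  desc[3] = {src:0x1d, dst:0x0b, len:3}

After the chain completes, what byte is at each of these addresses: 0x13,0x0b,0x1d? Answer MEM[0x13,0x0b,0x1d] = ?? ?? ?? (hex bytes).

MEM[0x13,0x0b,0x1d] = 3d 2a 2a

  after D0: wrote 3B at 0x1c = 64e0bc
  after D1: wrote 7B at 0x1e = f17fb6a6f8000c
  after D2: wrote 7B at 0x1d = 2abf402f8ecbd2
  after D3: wrote 3B at 0x0b = 2abf40
query mem[0x13]=0x3d, mem[0x0b]=0x2a, mem[0x1d]=0x2a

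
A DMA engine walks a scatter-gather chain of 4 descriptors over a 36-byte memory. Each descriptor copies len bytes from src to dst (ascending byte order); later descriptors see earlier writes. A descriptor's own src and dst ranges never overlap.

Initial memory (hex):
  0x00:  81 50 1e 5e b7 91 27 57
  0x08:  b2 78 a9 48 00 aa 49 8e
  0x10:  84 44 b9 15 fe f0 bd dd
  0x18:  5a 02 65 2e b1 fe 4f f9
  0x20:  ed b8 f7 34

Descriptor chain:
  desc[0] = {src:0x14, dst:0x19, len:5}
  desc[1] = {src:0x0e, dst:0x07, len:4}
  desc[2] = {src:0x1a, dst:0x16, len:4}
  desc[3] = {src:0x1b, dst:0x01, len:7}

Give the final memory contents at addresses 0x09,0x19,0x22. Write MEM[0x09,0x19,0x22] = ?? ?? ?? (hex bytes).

MEM[0x09,0x19,0x22] = 84 5a f7

  after D0: wrote 5B at 0x19 = fef0bddd5a
  after D1: wrote 4B at 0x07 = 498e8444
  after D2: wrote 4B at 0x16 = f0bddd5a
  after D3: wrote 7B at 0x01 = bddd5a4ff9edb8
query mem[0x09]=0x84, mem[0x19]=0x5a, mem[0x22]=0xf7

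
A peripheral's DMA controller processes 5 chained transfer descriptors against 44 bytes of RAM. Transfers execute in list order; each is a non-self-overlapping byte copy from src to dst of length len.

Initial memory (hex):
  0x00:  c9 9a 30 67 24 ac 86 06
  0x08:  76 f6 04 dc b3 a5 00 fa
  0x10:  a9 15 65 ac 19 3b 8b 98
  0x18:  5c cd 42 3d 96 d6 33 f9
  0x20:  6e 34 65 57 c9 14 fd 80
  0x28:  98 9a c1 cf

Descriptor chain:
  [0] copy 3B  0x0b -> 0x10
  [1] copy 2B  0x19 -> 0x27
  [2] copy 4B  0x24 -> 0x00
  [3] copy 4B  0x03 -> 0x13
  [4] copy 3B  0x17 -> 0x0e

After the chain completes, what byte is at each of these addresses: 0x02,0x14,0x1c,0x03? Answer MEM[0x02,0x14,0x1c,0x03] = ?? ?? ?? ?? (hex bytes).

MEM[0x02,0x14,0x1c,0x03] = fd 24 96 cd

#0 dst[0x10+3] := {0xdc,0xb3,0xa5}
#1 dst[0x27+2] := {0xcd,0x42}
#2 dst[0x00+4] := {0xc9,0x14,0xfd,0xcd}
#3 dst[0x13+4] := {0xcd,0x24,0xac,0x86}
#4 dst[0x0e+3] := {0x98,0x5c,0xcd}
query mem[0x02]=0xfd, mem[0x14]=0x24, mem[0x1c]=0x96, mem[0x03]=0xcd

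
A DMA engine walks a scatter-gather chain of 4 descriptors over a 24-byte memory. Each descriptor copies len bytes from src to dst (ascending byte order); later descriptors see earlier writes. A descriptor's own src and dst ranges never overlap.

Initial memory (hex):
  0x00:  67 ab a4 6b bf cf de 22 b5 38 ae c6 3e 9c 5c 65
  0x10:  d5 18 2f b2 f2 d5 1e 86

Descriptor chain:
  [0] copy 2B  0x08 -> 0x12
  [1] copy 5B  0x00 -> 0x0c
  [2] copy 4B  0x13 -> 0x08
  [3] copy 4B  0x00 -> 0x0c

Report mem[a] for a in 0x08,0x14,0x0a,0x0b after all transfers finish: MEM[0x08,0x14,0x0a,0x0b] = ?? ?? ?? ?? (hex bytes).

#0 dst[0x12+2] := {0xb5,0x38}
#1 dst[0x0c+5] := {0x67,0xab,0xa4,0x6b,0xbf}
#2 dst[0x08+4] := {0x38,0xf2,0xd5,0x1e}
#3 dst[0x0c+4] := {0x67,0xab,0xa4,0x6b}
query mem[0x08]=0x38, mem[0x14]=0xf2, mem[0x0a]=0xd5, mem[0x0b]=0x1e

MEM[0x08,0x14,0x0a,0x0b] = 38 f2 d5 1e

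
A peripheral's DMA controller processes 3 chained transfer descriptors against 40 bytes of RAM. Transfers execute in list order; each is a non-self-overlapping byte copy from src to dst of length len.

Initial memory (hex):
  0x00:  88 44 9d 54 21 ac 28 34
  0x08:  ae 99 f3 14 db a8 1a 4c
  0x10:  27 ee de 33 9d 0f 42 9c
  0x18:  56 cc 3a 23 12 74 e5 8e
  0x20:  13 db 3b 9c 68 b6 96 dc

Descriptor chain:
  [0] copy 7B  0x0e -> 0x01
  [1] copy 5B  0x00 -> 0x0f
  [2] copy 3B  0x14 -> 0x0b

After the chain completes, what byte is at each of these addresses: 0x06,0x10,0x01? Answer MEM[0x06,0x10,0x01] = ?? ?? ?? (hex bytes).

MEM[0x06,0x10,0x01] = 33 1a 1a

#0 dst[0x01+7] := {0x1a,0x4c,0x27,0xee,0xde,0x33,0x9d}
#1 dst[0x0f+5] := {0x88,0x1a,0x4c,0x27,0xee}
#2 dst[0x0b+3] := {0x9d,0x0f,0x42}
query mem[0x06]=0x33, mem[0x10]=0x1a, mem[0x01]=0x1a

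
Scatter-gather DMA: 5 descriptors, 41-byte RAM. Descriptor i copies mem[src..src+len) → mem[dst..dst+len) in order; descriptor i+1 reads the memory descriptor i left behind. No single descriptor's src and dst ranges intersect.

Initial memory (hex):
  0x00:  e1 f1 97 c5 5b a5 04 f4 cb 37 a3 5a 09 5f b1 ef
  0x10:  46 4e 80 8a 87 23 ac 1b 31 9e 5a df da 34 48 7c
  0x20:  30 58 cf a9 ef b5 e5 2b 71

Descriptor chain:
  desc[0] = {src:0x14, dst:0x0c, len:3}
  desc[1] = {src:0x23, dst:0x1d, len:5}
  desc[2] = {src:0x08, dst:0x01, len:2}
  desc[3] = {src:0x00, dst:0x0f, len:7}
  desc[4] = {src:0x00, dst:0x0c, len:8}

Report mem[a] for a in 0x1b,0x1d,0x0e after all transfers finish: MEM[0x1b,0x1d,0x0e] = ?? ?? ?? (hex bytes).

#0 dst[0x0c+3] := {0x87,0x23,0xac}
#1 dst[0x1d+5] := {0xa9,0xef,0xb5,0xe5,0x2b}
#2 dst[0x01+2] := {0xcb,0x37}
#3 dst[0x0f+7] := {0xe1,0xcb,0x37,0xc5,0x5b,0xa5,0x04}
#4 dst[0x0c+8] := {0xe1,0xcb,0x37,0xc5,0x5b,0xa5,0x04,0xf4}
query mem[0x1b]=0xdf, mem[0x1d]=0xa9, mem[0x0e]=0x37

MEM[0x1b,0x1d,0x0e] = df a9 37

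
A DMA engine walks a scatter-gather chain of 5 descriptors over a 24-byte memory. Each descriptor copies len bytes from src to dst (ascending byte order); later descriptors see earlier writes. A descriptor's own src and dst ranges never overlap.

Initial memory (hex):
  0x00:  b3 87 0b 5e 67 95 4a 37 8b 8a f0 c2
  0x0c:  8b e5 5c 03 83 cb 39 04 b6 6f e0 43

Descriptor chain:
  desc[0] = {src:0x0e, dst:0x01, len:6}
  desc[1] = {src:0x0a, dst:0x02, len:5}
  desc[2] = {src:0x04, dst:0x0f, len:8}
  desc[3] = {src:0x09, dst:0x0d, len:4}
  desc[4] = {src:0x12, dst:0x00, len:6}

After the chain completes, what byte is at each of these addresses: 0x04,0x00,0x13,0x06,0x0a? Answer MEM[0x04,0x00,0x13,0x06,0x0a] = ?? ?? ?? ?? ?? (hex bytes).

MEM[0x04,0x00,0x13,0x06,0x0a] = c2 37 8b 5c f0

[0] 0x0e->0x01 len=6 : 5c 03 83 cb 39 04
[1] 0x0a->0x02 len=5 : f0 c2 8b e5 5c
[2] 0x04->0x0f len=8 : 8b e5 5c 37 8b 8a f0 c2
[3] 0x09->0x0d len=4 : 8a f0 c2 8b
[4] 0x12->0x00 len=6 : 37 8b 8a f0 c2 43
query mem[0x04]=0xc2, mem[0x00]=0x37, mem[0x13]=0x8b, mem[0x06]=0x5c, mem[0x0a]=0xf0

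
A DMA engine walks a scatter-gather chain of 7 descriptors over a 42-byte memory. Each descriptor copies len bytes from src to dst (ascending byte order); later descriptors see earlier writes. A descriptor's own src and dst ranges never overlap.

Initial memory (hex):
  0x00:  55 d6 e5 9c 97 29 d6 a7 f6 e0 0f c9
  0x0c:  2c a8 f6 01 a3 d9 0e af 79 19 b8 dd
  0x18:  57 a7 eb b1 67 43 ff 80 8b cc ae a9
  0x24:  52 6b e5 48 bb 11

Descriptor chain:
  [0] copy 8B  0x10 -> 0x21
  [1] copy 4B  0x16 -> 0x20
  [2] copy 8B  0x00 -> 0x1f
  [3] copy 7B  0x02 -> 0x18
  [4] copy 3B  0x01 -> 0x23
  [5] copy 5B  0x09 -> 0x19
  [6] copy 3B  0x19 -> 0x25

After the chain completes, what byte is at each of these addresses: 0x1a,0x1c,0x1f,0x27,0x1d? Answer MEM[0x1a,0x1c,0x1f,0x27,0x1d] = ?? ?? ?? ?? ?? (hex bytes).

[0] 0x10->0x21 len=8 : a3 d9 0e af 79 19 b8 dd
[1] 0x16->0x20 len=4 : b8 dd 57 a7
[2] 0x00->0x1f len=8 : 55 d6 e5 9c 97 29 d6 a7
[3] 0x02->0x18 len=7 : e5 9c 97 29 d6 a7 f6
[4] 0x01->0x23 len=3 : d6 e5 9c
[5] 0x09->0x19 len=5 : e0 0f c9 2c a8
[6] 0x19->0x25 len=3 : e0 0f c9
query mem[0x1a]=0x0f, mem[0x1c]=0x2c, mem[0x1f]=0x55, mem[0x27]=0xc9, mem[0x1d]=0xa8

MEM[0x1a,0x1c,0x1f,0x27,0x1d] = 0f 2c 55 c9 a8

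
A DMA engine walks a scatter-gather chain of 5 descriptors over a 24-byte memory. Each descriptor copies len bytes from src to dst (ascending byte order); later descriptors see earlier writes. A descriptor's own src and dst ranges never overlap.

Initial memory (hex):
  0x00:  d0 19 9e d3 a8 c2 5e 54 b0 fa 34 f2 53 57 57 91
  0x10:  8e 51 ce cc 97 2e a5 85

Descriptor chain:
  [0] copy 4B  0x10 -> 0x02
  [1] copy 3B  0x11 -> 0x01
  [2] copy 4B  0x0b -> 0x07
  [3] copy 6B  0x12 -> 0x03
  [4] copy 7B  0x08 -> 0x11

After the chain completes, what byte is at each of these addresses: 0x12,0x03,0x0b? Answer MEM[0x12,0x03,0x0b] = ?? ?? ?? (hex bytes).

MEM[0x12,0x03,0x0b] = 57 ce f2

D0: mem[0x02..0x05] <- [8e 51 ce cc]
D1: mem[0x01..0x03] <- [51 ce cc]
D2: mem[0x07..0x0a] <- [f2 53 57 57]
D3: mem[0x03..0x08] <- [ce cc 97 2e a5 85]
D4: mem[0x11..0x17] <- [85 57 57 f2 53 57 57]
query mem[0x12]=0x57, mem[0x03]=0xce, mem[0x0b]=0xf2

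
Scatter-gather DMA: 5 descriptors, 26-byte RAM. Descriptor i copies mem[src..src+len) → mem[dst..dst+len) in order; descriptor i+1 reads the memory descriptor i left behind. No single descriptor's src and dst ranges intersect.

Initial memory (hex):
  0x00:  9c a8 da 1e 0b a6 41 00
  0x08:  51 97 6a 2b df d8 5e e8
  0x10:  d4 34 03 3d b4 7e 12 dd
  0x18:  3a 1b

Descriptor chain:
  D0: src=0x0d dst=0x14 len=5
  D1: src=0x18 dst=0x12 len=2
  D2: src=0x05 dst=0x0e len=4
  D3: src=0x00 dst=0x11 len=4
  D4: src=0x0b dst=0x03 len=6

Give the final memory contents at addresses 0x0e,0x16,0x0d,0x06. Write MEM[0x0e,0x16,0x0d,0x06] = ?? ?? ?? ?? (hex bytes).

#0 dst[0x14+5] := {0xd8,0x5e,0xe8,0xd4,0x34}
#1 dst[0x12+2] := {0x34,0x1b}
#2 dst[0x0e+4] := {0xa6,0x41,0x00,0x51}
#3 dst[0x11+4] := {0x9c,0xa8,0xda,0x1e}
#4 dst[0x03+6] := {0x2b,0xdf,0xd8,0xa6,0x41,0x00}
query mem[0x0e]=0xa6, mem[0x16]=0xe8, mem[0x0d]=0xd8, mem[0x06]=0xa6

MEM[0x0e,0x16,0x0d,0x06] = a6 e8 d8 a6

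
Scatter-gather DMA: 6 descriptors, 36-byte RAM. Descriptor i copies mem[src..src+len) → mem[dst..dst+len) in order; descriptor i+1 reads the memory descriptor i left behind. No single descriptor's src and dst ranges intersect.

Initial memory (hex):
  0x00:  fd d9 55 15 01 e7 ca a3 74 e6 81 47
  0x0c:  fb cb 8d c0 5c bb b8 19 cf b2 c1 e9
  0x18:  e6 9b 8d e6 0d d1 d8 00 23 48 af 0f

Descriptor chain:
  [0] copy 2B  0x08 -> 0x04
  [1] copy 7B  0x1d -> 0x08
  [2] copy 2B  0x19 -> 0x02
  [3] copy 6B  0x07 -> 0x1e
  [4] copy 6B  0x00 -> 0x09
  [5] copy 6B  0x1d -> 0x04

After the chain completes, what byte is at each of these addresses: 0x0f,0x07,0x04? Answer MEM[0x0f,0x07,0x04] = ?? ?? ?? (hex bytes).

#0 dst[0x04+2] := {0x74,0xe6}
#1 dst[0x08+7] := {0xd1,0xd8,0x00,0x23,0x48,0xaf,0x0f}
#2 dst[0x02+2] := {0x9b,0x8d}
#3 dst[0x1e+6] := {0xa3,0xd1,0xd8,0x00,0x23,0x48}
#4 dst[0x09+6] := {0xfd,0xd9,0x9b,0x8d,0x74,0xe6}
#5 dst[0x04+6] := {0xd1,0xa3,0xd1,0xd8,0x00,0x23}
query mem[0x0f]=0xc0, mem[0x07]=0xd8, mem[0x04]=0xd1

MEM[0x0f,0x07,0x04] = c0 d8 d1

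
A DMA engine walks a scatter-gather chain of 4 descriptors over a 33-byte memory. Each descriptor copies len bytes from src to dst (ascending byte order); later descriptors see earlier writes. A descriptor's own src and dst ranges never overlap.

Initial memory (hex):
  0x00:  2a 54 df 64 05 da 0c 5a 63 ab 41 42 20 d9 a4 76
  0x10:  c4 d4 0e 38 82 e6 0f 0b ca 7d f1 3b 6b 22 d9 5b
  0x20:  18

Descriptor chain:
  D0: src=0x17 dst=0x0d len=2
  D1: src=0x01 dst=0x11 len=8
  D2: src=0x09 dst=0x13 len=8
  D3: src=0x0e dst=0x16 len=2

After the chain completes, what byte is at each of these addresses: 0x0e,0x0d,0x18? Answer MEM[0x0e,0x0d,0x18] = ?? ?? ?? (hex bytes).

MEM[0x0e,0x0d,0x18] = ca 0b ca

[0] 0x17->0x0d len=2 : 0b ca
[1] 0x01->0x11 len=8 : 54 df 64 05 da 0c 5a 63
[2] 0x09->0x13 len=8 : ab 41 42 20 0b ca 76 c4
[3] 0x0e->0x16 len=2 : ca 76
query mem[0x0e]=0xca, mem[0x0d]=0x0b, mem[0x18]=0xca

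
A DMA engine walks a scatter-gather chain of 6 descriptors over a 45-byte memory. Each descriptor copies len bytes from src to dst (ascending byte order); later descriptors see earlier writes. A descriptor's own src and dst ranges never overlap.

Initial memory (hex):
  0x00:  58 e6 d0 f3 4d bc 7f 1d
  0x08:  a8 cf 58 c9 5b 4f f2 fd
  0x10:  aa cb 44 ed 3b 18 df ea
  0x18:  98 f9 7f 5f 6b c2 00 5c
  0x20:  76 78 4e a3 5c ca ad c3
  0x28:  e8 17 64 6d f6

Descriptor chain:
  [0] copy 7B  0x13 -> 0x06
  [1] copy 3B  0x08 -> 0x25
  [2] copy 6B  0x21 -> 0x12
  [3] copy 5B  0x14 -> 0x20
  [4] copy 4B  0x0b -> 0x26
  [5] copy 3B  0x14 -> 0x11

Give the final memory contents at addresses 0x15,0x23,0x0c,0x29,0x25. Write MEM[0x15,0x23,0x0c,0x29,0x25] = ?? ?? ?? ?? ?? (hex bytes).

MEM[0x15,0x23,0x0c,0x29,0x25] = 5c df f9 f2 18

D0: mem[0x06..0x0c] <- [ed 3b 18 df ea 98 f9]
D1: mem[0x25..0x27] <- [18 df ea]
D2: mem[0x12..0x17] <- [78 4e a3 5c 18 df]
D3: mem[0x20..0x24] <- [a3 5c 18 df 98]
D4: mem[0x26..0x29] <- [98 f9 4f f2]
D5: mem[0x11..0x13] <- [a3 5c 18]
query mem[0x15]=0x5c, mem[0x23]=0xdf, mem[0x0c]=0xf9, mem[0x29]=0xf2, mem[0x25]=0x18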